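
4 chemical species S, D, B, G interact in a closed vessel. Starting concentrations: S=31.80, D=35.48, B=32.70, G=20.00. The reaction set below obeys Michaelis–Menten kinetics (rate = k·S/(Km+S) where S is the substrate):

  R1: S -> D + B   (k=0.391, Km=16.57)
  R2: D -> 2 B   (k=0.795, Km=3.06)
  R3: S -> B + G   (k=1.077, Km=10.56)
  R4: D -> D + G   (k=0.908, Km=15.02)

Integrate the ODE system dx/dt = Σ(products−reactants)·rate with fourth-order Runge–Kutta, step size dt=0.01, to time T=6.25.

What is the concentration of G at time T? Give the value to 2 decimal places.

G at T = 28.84

RK4 with dt=0.01: 625 steps to T=6.25. Trajectory (selected grid times):
t=0.00: S=31.80 D=35.48 B=32.70 G=20.00
t=0.69: S=31.07 D=35.15 B=34.44 G=21.00
t=1.39: S=30.33 D=34.82 B=36.20 G=22.00
t=2.08: S=29.61 D=34.49 B=37.94 G=22.99
t=2.78: S=28.88 D=34.15 B=39.69 G=23.98
t=3.47: S=28.16 D=33.82 B=41.41 G=24.96
t=4.17: S=27.45 D=33.48 B=43.14 G=25.95
t=4.86: S=26.74 D=33.15 B=44.85 G=26.91
t=5.56: S=26.04 D=32.80 B=46.58 G=27.89
t=6.25: S=25.35 D=32.47 B=48.27 G=28.84
Read off G at T=6.25: 28.84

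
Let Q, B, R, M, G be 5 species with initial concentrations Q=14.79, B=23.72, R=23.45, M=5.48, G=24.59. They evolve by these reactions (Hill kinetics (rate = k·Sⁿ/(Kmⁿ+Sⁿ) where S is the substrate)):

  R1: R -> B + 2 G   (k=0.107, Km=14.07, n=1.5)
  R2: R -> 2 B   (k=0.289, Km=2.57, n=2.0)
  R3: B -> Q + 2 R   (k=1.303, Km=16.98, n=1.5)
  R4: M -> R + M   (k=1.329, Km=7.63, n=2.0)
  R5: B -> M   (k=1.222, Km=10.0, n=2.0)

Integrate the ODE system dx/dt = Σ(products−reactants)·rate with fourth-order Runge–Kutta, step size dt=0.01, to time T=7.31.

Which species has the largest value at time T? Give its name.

Dominant species at T: R

RK4 with dt=0.01: 731 steps to T=7.31. Trajectory (selected grid times):
t=0.00: Q=14.79 B=23.72 R=23.45 M=5.48 G=24.59
t=0.81: Q=15.44 B=22.76 R=24.86 M=6.32 G=24.71
t=1.62: Q=16.07 B=21.83 R=26.31 M=7.14 G=24.83
t=2.44: Q=16.70 B=20.91 R=27.80 M=7.96 G=24.96
t=3.25: Q=17.30 B=20.04 R=29.29 M=8.76 G=25.09
t=4.06: Q=17.88 B=19.20 R=30.80 M=9.55 G=25.22
t=4.87: Q=18.45 B=18.39 R=32.31 M=10.32 G=25.35
t=5.69: Q=19.01 B=17.61 R=33.84 M=11.08 G=25.49
t=6.50: Q=19.54 B=16.87 R=35.35 M=11.82 G=25.63
t=7.31: Q=20.06 B=16.16 R=36.86 M=12.55 G=25.77
At T=7.31: Q=20.06 B=16.16 R=36.86 M=12.55 G=25.77; the largest is R.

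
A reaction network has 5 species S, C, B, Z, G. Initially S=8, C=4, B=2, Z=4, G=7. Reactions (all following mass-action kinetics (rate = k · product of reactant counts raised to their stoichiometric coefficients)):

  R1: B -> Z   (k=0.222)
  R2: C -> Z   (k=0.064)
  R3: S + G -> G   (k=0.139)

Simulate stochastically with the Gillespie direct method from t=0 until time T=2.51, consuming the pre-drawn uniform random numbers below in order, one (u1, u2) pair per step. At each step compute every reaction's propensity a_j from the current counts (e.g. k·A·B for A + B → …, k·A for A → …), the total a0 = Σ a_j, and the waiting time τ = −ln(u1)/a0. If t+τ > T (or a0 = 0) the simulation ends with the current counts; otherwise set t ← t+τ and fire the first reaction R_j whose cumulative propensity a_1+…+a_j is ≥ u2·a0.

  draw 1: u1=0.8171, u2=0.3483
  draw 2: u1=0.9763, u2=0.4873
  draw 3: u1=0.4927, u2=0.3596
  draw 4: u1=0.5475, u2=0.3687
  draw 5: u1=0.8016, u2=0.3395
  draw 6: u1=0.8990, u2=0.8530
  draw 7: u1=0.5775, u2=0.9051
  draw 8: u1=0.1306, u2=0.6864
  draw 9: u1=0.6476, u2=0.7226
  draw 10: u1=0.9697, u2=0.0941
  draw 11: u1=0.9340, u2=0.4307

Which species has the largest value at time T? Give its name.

t=0.000: S=8 C=4 B=2 Z=4 G=7
Draw 1: a1=0.444, a2=0.256, a3=7.784, a0=8.484; τ=−ln(0.8171)/8.484=0.024 → t=0.024; u2·a0=0.3483·8.484=2.955; a1+a2=0.700 < 2.955 ≤ a1+…+a3=8.484 → R3 fires; S=7 C=4 B=2 Z=4 G=7
Draw 2: a1=0.444, a2=0.256, a3=6.811, a0=7.511; τ=−ln(0.9763)/7.511=0.003 → t=0.027; u2·a0=0.4873·7.511=3.660; a1+a2=0.700 < 3.660 ≤ a1+…+a3=7.511 → R3 fires; S=6 C=4 B=2 Z=4 G=7
Draw 3: a1=0.444, a2=0.256, a3=5.838, a0=6.538; τ=−ln(0.4927)/6.538=0.108 → t=0.135; u2·a0=0.3596·6.538=2.351; a1+a2=0.700 < 2.351 ≤ a1+…+a3=6.538 → R3 fires; S=5 C=4 B=2 Z=4 G=7
Draw 4: a1=0.444, a2=0.256, a3=4.865, a0=5.565; τ=−ln(0.5475)/5.565=0.108 → t=0.244; u2·a0=0.3687·5.565=2.052; a1+a2=0.700 < 2.052 ≤ a1+…+a3=5.565 → R3 fires; S=4 C=4 B=2 Z=4 G=7
Draw 5: a1=0.444, a2=0.256, a3=3.892, a0=4.592; τ=−ln(0.8016)/4.592=0.048 → t=0.292; u2·a0=0.3395·4.592=1.559; a1+a2=0.700 < 1.559 ≤ a1+…+a3=4.592 → R3 fires; S=3 C=4 B=2 Z=4 G=7
Draw 6: a1=0.444, a2=0.256, a3=2.919, a0=3.619; τ=−ln(0.8990)/3.619=0.029 → t=0.321; u2·a0=0.8530·3.619=3.087; a1+a2=0.700 < 3.087 ≤ a1+…+a3=3.619 → R3 fires; S=2 C=4 B=2 Z=4 G=7
Draw 7: a1=0.444, a2=0.256, a3=1.946, a0=2.646; τ=−ln(0.5775)/2.646=0.208 → t=0.529; u2·a0=0.9051·2.646=2.395; a1+a2=0.700 < 2.395 ≤ a1+…+a3=2.646 → R3 fires; S=1 C=4 B=2 Z=4 G=7
Draw 8: a1=0.444, a2=0.256, a3=0.973, a0=1.673; τ=−ln(0.1306)/1.673=1.217 → t=1.745; u2·a0=0.6864·1.673=1.148; a1+a2=0.700 < 1.148 ≤ a1+…+a3=1.673 → R3 fires; S=0 C=4 B=2 Z=4 G=7
Draw 9: a1=0.444, a2=0.256, a3=0.000, a0=0.700; τ=−ln(0.6476)/0.700=0.621 → t=2.366; u2·a0=0.7226·0.700=0.506; a1=0.444 < 0.506 ≤ a1+a2=0.700 → R2 fires; S=0 C=3 B=2 Z=5 G=7
Draw 10: a1=0.444, a2=0.192, a3=0.000, a0=0.636; τ=−ln(0.9697)/0.636=0.048 → t=2.414; u2·a0=0.0941·0.636=0.060 ≤ a1=0.444 → R1 fires; S=0 C=3 B=1 Z=6 G=7
Draw 11: a1=0.222, a2=0.192, a3=0.000, a0=0.414; τ=−ln(0.9340)/0.414=0.165 → t=2.579 > T=2.51: stop.
At T=2.51: S=0 C=3 B=1 Z=6 G=7; the largest is G.

Dominant species at T: G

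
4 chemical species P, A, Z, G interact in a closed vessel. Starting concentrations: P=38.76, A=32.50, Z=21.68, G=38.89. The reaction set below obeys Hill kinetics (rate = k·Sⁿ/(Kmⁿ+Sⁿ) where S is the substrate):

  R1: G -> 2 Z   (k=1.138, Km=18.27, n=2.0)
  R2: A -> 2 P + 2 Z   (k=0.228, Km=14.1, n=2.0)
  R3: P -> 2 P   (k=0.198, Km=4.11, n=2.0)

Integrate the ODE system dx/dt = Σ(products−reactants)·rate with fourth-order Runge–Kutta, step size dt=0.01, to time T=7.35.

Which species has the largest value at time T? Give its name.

Dominant species at T: P

RK4 with dt=0.01: 735 steps to T=7.35. Trajectory (selected grid times):
t=0.00: P=38.76 A=32.50 Z=21.68 G=38.89
t=0.82: P=39.24 A=32.34 Z=23.52 G=38.13
t=1.63: P=39.70 A=32.19 Z=25.32 G=37.38
t=2.45: P=40.18 A=32.03 Z=27.14 G=36.63
t=3.27: P=40.65 A=31.87 Z=28.94 G=35.89
t=4.08: P=41.12 A=31.72 Z=30.70 G=35.16
t=4.90: P=41.59 A=31.56 Z=32.48 G=34.43
t=5.72: P=42.06 A=31.41 Z=34.24 G=33.70
t=6.53: P=42.53 A=31.25 Z=35.96 G=32.99
t=7.35: P=43.00 A=31.10 Z=37.70 G=32.28
At T=7.35: P=43.00 A=31.10 Z=37.70 G=32.28; the largest is P.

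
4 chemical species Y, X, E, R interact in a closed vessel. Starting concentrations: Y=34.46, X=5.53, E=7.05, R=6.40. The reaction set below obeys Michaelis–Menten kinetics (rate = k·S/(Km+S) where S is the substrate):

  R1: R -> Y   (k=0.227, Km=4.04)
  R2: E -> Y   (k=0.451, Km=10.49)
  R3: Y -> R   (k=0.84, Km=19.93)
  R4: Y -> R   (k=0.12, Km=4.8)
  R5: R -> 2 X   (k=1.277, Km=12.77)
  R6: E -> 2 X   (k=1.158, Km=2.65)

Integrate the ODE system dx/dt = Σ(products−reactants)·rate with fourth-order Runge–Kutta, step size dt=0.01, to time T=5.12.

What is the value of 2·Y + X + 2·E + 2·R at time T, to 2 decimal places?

Check how each reaction changes W = 2·Y + X + 2·E + 2·R (weight of products minus weight of reactants):
R1: R -> Y: (2·1) − (2·1) = 2 − 2 = 0
R2: E -> Y: (2·1) − (2·1) = 2 − 2 = 0
R3: Y -> R: (2·1) − (2·1) = 2 − 2 = 0
R4: Y -> R: (2·1) − (2·1) = 2 − 2 = 0
R5: R -> 2 X: (1·2) − (2·1) = 2 − 2 = 0
R6: E -> 2 X: (1·2) − (2·1) = 2 − 2 = 0
Every reaction leaves W unchanged, so W is conserved and no simulation is needed: W(T) = W(0) = 2·34.46 + 5.53 + 2·7.05 + 2·6.40 = 101.35

Value at T = 101.35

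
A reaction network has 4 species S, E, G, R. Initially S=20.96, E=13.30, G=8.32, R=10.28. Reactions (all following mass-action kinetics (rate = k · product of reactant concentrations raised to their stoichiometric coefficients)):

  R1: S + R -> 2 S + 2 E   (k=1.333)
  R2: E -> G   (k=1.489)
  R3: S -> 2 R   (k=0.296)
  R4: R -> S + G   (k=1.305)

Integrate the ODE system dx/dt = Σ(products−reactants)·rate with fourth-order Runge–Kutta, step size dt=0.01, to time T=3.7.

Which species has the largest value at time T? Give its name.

RK4 with dt=0.01: 370 steps to T=3.7. Trajectory (selected grid times):
t=0.00: S=20.96 E=13.30 G=8.32 R=10.28
t=0.41: S=34.69 E=29.39 G=26.87 R=0.43
t=0.82: S=39.17 E=29.10 G=44.83 R=0.43
t=1.23: S=44.22 E=30.67 G=63.24 R=0.43
t=1.64: S=49.92 E=33.49 G=83.00 R=0.44
t=2.06: S=56.53 E=37.34 G=105.35 R=0.44
t=2.47: S=63.82 E=41.90 G=129.73 R=0.44
t=2.88: S=72.06 E=47.21 G=157.13 R=0.44
t=3.29: S=81.36 E=53.29 G=188.00 R=0.44
t=3.70: S=91.85 E=60.21 G=222.84 R=0.44
At T=3.7: S=91.85 E=60.21 G=222.84 R=0.44; the largest is G.

Dominant species at T: G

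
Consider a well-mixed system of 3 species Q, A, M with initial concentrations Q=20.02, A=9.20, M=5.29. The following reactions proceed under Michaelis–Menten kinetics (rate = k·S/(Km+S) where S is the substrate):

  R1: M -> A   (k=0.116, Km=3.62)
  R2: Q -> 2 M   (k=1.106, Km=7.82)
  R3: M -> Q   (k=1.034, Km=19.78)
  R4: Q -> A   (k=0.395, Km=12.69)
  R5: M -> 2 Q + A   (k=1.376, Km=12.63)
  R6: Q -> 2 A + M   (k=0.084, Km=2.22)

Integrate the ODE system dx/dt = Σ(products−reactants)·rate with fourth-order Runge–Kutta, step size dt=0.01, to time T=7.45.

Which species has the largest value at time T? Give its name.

RK4 with dt=0.01: 745 steps to T=7.45. Trajectory (selected grid times):
t=0.00: Q=20.02 A=9.20 M=5.29
t=0.83: Q=20.00 A=9.94 M=6.07
t=1.66: Q=20.05 A=10.71 M=6.79
t=2.48: Q=20.18 A=11.51 M=7.47
t=3.31: Q=20.37 A=12.33 M=8.11
t=4.14: Q=20.61 A=13.19 M=8.72
t=4.97: Q=20.89 A=14.06 M=9.30
t=5.79: Q=21.22 A=14.94 M=9.86
t=6.62: Q=21.58 A=15.85 M=10.40
t=7.45: Q=21.98 A=16.78 M=10.91
At T=7.45: Q=21.98 A=16.78 M=10.91; the largest is Q.

Dominant species at T: Q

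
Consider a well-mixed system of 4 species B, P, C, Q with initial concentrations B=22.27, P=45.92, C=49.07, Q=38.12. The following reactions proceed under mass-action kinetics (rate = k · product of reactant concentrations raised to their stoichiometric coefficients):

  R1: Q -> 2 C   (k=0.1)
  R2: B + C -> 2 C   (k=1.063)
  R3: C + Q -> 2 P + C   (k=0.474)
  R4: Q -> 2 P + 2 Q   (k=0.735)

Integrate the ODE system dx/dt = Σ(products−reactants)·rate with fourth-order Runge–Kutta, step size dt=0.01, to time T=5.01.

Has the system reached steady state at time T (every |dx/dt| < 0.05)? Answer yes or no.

RK4 with dt=0.01: 501 steps to T=5.01. Trajectory (selected grid times):
t=0.00: B=22.27 P=45.92 C=49.07 Q=38.12
t=0.56: B=0.00 P=125.68 C=71.60 Q=0.00
t=1.11: B=0.00 P=125.68 C=71.60 Q=0.00
t=1.67: B=0.00 P=125.68 C=71.60 Q=0.00
t=2.23: B=0.00 P=125.68 C=71.60 Q=0.00
t=2.78: B=0.00 P=125.68 C=71.60 Q=0.00
t=3.34: B=0.00 P=125.68 C=71.60 Q=0.00
t=3.90: B=0.00 P=125.68 C=71.60 Q=0.00
t=4.45: B=0.00 P=125.68 C=71.60 Q=0.00
t=5.01: B=0.00 P=125.68 C=71.60 Q=0.00
Rates at T: R1=0.0000, R2=0.0000, R3=0.0000, R4=0.0000
dx/dt at T (Σ net stoichiometry × rate): B=-0.0000, P=+0.0000, C=+0.0000, Q=-0.0000
Largest |dx/dt| is |+0.0000| (P) < 0.05 → steady.

Steady state at T: yes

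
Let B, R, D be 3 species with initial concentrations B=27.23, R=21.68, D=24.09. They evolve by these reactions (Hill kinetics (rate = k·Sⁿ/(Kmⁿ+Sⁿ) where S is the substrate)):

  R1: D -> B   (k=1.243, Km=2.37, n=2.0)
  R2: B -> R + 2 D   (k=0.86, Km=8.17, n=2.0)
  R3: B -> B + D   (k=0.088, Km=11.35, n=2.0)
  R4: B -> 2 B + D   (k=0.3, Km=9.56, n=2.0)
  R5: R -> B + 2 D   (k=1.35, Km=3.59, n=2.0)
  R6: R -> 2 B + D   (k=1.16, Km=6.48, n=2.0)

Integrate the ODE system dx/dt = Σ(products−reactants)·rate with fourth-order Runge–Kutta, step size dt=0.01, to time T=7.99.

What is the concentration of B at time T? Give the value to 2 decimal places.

RK4 with dt=0.01: 799 steps to T=7.99. Trajectory (selected grid times):
t=0.00: B=27.23 R=21.68 D=24.09
t=0.89: B=30.91 R=20.28 D=28.00
t=1.78: B=34.56 R=18.91 D=31.91
t=2.66: B=38.13 R=17.58 D=35.77
t=3.55: B=41.70 R=16.26 D=39.66
t=4.44: B=45.22 R=14.98 D=43.53
t=5.33: B=48.68 R=13.73 D=47.36
t=6.21: B=52.04 R=12.55 D=51.11
t=7.10: B=55.35 R=11.39 D=54.83
t=7.99: B=58.57 R=10.30 D=58.49
Read off B at T=7.99: 58.57

B at T = 58.57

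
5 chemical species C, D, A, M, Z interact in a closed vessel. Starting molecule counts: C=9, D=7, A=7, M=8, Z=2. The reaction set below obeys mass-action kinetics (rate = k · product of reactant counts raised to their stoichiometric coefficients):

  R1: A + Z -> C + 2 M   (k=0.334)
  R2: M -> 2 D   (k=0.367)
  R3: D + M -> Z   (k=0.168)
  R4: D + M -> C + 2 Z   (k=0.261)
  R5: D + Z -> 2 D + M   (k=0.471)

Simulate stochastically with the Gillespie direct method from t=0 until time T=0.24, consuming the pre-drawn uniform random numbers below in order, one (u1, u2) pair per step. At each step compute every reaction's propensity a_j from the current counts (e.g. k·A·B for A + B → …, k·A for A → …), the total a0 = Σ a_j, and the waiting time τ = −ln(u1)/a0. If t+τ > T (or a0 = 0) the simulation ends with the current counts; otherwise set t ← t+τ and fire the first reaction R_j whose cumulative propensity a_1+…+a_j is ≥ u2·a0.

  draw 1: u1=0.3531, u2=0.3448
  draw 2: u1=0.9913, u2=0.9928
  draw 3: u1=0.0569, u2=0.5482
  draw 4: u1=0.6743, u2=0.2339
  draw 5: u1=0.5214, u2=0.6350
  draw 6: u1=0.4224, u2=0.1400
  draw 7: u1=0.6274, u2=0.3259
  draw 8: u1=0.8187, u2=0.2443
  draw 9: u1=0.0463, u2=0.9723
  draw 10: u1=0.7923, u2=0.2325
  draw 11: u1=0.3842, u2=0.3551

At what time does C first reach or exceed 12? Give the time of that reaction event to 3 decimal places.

t=0.000: C=9 D=7 A=7 M=8 Z=2
Draw 1: a1=4.676, a2=2.936, a3=9.408, a4=14.616, a5=6.594, a0=38.230; τ=−ln(0.3531)/38.230=0.027 → t=0.027; u2·a0=0.3448·38.230=13.182; a1+a2=7.612 < 13.182 ≤ a1+…+a3=17.020 → R3 fires; C=9 D=6 A=7 M=7 Z=3
Draw 2: a1=7.014, a2=2.569, a3=7.056, a4=10.962, a5=8.478, a0=36.079; τ=−ln(0.9913)/36.079=0.000 → t=0.027; u2·a0=0.9928·36.079=35.819; a1+…+a4=27.601 < 35.819 ≤ a1+…+a5=36.079 → R5 fires; C=9 D=7 A=7 M=8 Z=2
Draw 3: a1=4.676, a2=2.936, a3=9.408, a4=14.616, a5=6.594, a0=38.230; τ=−ln(0.0569)/38.230=0.075 → t=0.102; u2·a0=0.5482·38.230=20.958; a1+…+a3=17.020 < 20.958 ≤ a1+…+a4=31.636 → R4 fires; C=10 D=6 A=7 M=7 Z=4
Draw 4: a1=9.352, a2=2.569, a3=7.056, a4=10.962, a5=11.304, a0=41.243; τ=−ln(0.6743)/41.243=0.010 → t=0.112; u2·a0=0.2339·41.243=9.647; a1=9.352 < 9.647 ≤ a1+a2=11.921 → R2 fires; C=10 D=8 A=7 M=6 Z=4
Draw 5: a1=9.352, a2=2.202, a3=8.064, a4=12.528, a5=15.072, a0=47.218; τ=−ln(0.5214)/47.218=0.014 → t=0.126; u2·a0=0.6350·47.218=29.983; a1+…+a3=19.618 < 29.983 ≤ a1+…+a4=32.146 → R4 fires; C=11 D=7 A=7 M=5 Z=6
Draw 6: a1=14.028, a2=1.835, a3=5.880, a4=9.135, a5=19.782, a0=50.660; τ=−ln(0.4224)/50.660=0.017 → t=0.143; u2·a0=0.1400·50.660=7.092 ≤ a1=14.028 → R1 fires; C=12 D=7 A=6 M=7 Z=5
Draw 7: a1=10.020, a2=2.569, a3=8.232, a4=12.789, a5=16.485, a0=50.095; τ=−ln(0.6274)/50.095=0.009 → t=0.152; u2·a0=0.3259·50.095=16.326; a1+a2=12.589 < 16.326 ≤ a1+…+a3=20.821 → R3 fires; C=12 D=6 A=6 M=6 Z=6
Draw 8: a1=12.024, a2=2.202, a3=6.048, a4=9.396, a5=16.956, a0=46.626; τ=−ln(0.8187)/46.626=0.004 → t=0.156; u2·a0=0.2443·46.626=11.391 ≤ a1=12.024 → R1 fires; C=13 D=6 A=5 M=8 Z=5
Draw 9: a1=8.350, a2=2.936, a3=8.064, a4=12.528, a5=14.130, a0=46.008; τ=−ln(0.0463)/46.008=0.067 → t=0.223; u2·a0=0.9723·46.008=44.734; a1+…+a4=31.878 < 44.734 ≤ a1+…+a5=46.008 → R5 fires; C=13 D=7 A=5 M=9 Z=4
Draw 10: a1=6.680, a2=3.303, a3=10.584, a4=16.443, a5=13.188, a0=50.198; τ=−ln(0.7923)/50.198=0.005 → t=0.228; u2·a0=0.2325·50.198=11.671; a1+a2=9.983 < 11.671 ≤ a1+…+a3=20.567 → R3 fires; C=13 D=6 A=5 M=8 Z=5
Draw 11: a1=8.350, a2=2.936, a3=8.064, a4=12.528, a5=14.130, a0=46.008; τ=−ln(0.3842)/46.008=0.021 → t=0.249 > T=0.24: stop.
C first becomes ≥ 12 when it reaches 12 at the event at t=0.143.

Threshold first reached at t = 0.143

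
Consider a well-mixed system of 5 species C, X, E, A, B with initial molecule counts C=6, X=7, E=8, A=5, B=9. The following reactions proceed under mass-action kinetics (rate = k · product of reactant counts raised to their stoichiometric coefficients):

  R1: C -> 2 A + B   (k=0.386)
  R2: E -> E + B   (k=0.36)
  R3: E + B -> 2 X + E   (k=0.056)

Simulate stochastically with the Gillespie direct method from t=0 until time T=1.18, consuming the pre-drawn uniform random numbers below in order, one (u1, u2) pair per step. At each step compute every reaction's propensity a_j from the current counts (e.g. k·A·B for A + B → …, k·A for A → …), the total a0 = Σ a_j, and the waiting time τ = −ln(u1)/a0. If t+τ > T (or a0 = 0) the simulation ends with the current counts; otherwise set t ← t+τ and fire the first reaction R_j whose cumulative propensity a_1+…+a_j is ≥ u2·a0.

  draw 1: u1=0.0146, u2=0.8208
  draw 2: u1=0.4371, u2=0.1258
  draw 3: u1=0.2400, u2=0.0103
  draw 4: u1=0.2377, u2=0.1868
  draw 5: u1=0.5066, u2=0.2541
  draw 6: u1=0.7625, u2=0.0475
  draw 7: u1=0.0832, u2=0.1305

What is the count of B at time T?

t=0.000: C=6 X=7 E=8 A=5 B=9
Draw 1: a1=2.316, a2=2.880, a3=4.032, a0=9.228; τ=−ln(0.0146)/9.228=0.458 → t=0.458; u2·a0=0.8208·9.228=7.574; a1+a2=5.196 < 7.574 ≤ a1+…+a3=9.228 → R3 fires; C=6 X=9 E=8 A=5 B=8
Draw 2: a1=2.316, a2=2.880, a3=3.584, a0=8.780; τ=−ln(0.4371)/8.780=0.094 → t=0.552; u2·a0=0.1258·8.780=1.105 ≤ a1=2.316 → R1 fires; C=5 X=9 E=8 A=7 B=9
Draw 3: a1=1.930, a2=2.880, a3=4.032, a0=8.842; τ=−ln(0.2400)/8.842=0.161 → t=0.714; u2·a0=0.0103·8.842=0.091 ≤ a1=1.930 → R1 fires; C=4 X=9 E=8 A=9 B=10
Draw 4: a1=1.544, a2=2.880, a3=4.480, a0=8.904; τ=−ln(0.2377)/8.904=0.161 → t=0.875; u2·a0=0.1868·8.904=1.663; a1=1.544 < 1.663 ≤ a1+a2=4.424 → R2 fires; C=4 X=9 E=8 A=9 B=11
Draw 5: a1=1.544, a2=2.880, a3=4.928, a0=9.352; τ=−ln(0.5066)/9.352=0.073 → t=0.948; u2·a0=0.2541·9.352=2.376; a1=1.544 < 2.376 ≤ a1+a2=4.424 → R2 fires; C=4 X=9 E=8 A=9 B=12
Draw 6: a1=1.544, a2=2.880, a3=5.376, a0=9.800; τ=−ln(0.7625)/9.800=0.028 → t=0.975; u2·a0=0.0475·9.800=0.466 ≤ a1=1.544 → R1 fires; C=3 X=9 E=8 A=11 B=13
Draw 7: a1=1.158, a2=2.880, a3=5.824, a0=9.862; τ=−ln(0.0832)/9.862=0.252 → t=1.228 > T=1.18: stop.
Read off B at T=1.18: 13

B at T = 13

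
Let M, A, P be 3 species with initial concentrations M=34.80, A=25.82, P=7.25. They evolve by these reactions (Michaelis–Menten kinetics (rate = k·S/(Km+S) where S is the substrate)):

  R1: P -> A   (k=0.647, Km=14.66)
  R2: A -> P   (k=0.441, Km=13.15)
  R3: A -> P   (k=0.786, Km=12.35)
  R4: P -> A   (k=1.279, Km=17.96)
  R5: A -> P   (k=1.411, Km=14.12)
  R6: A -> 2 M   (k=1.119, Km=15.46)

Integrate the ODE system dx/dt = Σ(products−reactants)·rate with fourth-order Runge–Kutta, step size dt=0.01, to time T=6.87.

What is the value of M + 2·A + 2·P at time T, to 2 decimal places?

Value at T = 100.94

Check how each reaction changes W = M + 2·A + 2·P (weight of products minus weight of reactants):
R1: P -> A: (2·1) − (2·1) = 2 − 2 = 0
R2: A -> P: (2·1) − (2·1) = 2 − 2 = 0
R3: A -> P: (2·1) − (2·1) = 2 − 2 = 0
R4: P -> A: (2·1) − (2·1) = 2 − 2 = 0
R5: A -> P: (2·1) − (2·1) = 2 − 2 = 0
R6: A -> 2 M: (1·2) − (2·1) = 2 − 2 = 0
Every reaction leaves W unchanged, so W is conserved and no simulation is needed: W(T) = W(0) = 34.80 + 2·25.82 + 2·7.25 = 100.94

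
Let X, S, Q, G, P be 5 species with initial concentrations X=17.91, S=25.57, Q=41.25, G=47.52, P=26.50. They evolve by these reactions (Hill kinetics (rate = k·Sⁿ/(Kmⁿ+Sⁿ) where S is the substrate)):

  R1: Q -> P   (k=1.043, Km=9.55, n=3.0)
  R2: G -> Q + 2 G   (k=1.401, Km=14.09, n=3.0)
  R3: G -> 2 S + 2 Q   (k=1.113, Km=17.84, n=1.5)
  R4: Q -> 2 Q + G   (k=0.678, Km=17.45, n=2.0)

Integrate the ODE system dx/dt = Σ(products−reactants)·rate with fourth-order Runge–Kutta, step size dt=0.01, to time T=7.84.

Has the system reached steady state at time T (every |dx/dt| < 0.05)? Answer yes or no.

Steady state at T: no

RK4 with dt=0.01: 784 steps to T=7.84. Trajectory (selected grid times):
t=0.00: X=17.91 S=25.57 Q=41.25 G=47.52 P=26.50
t=0.87: X=17.91 S=27.15 Q=43.62 G=48.42 P=27.40
t=1.74: X=17.91 S=28.74 Q=46.02 G=49.33 P=28.30
t=2.61: X=17.91 S=30.33 Q=48.42 G=50.25 P=29.20
t=3.48: X=17.91 S=31.93 Q=50.84 G=51.16 P=30.10
t=4.36: X=17.91 S=33.56 Q=53.30 G=52.09 P=31.01
t=5.23: X=17.91 S=35.18 Q=55.75 G=53.02 P=31.91
t=6.10: X=17.91 S=36.80 Q=58.20 G=53.94 P=32.81
t=6.97: X=17.91 S=38.43 Q=60.67 G=54.87 P=33.72
t=7.84: X=17.91 S=40.07 Q=63.15 G=55.79 P=34.62
Rates at T: R1=1.0394, R2=1.3788, R3=0.9426, R4=0.6299
dx/dt at T (Σ net stoichiometry × rate): X=+0.0000, S=+1.8852, Q=+2.8544, G=+1.0661, P=+1.0394
Largest |dx/dt| is |+2.8544| (Q) ≥ 0.05 → not steady.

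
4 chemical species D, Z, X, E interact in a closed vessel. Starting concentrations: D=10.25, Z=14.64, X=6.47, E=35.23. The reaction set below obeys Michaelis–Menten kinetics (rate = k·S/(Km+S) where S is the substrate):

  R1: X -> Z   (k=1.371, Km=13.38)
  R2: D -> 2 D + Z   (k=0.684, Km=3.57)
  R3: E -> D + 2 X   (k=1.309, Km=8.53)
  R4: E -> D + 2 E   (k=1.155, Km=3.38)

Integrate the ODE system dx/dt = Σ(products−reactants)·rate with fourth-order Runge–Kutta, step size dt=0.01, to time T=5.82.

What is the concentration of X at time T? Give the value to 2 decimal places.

X at T = 15.19

RK4 with dt=0.01: 582 steps to T=5.82. Trajectory (selected grid times):
t=0.00: D=10.25 Z=14.64 X=6.47 E=35.23
t=0.65: D=11.96 Z=15.28 X=7.53 E=35.23
t=1.29: D=13.65 Z=15.95 X=8.55 E=35.23
t=1.94: D=15.37 Z=16.67 X=9.56 E=35.23
t=2.59: D=17.11 Z=17.42 X=10.55 E=35.23
t=3.23: D=18.82 Z=18.18 X=11.50 E=35.23
t=3.88: D=20.57 Z=18.98 X=12.45 E=35.23
t=4.53: D=22.32 Z=19.79 X=13.39 E=35.23
t=5.17: D=24.05 Z=20.62 X=14.29 E=35.23
t=5.82: D=25.81 Z=21.48 X=15.19 E=35.23
Read off X at T=5.82: 15.19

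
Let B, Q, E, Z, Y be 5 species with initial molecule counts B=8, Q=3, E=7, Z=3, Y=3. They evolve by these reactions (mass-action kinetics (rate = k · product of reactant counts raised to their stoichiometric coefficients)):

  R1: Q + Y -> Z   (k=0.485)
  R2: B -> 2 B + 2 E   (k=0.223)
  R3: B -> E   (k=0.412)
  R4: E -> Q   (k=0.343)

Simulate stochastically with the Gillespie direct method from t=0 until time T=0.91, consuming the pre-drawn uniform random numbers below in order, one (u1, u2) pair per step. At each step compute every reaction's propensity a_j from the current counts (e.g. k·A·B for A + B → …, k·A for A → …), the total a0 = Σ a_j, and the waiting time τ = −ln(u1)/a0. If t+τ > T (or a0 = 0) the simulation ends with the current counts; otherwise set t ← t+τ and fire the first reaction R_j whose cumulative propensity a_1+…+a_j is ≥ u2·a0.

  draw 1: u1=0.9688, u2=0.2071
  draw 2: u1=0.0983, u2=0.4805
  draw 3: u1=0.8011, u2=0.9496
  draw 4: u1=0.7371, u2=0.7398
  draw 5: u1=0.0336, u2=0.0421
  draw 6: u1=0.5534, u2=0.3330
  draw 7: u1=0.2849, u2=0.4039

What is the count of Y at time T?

Y at T = 1

t=0.000: B=8 Q=3 E=7 Z=3 Y=3
Draw 1: a1=4.365, a2=1.784, a3=3.296, a4=2.401, a0=11.846; τ=−ln(0.9688)/11.846=0.003 → t=0.003; u2·a0=0.2071·11.846=2.453 ≤ a1=4.365 → R1 fires; B=8 Q=2 E=7 Z=4 Y=2
Draw 2: a1=1.940, a2=1.784, a3=3.296, a4=2.401, a0=9.421; τ=−ln(0.0983)/9.421=0.246 → t=0.249; u2·a0=0.4805·9.421=4.527; a1+a2=3.724 < 4.527 ≤ a1+…+a3=7.020 → R3 fires; B=7 Q=2 E=8 Z=4 Y=2
Draw 3: a1=1.940, a2=1.561, a3=2.884, a4=2.744, a0=9.129; τ=−ln(0.8011)/9.129=0.024 → t=0.273; u2·a0=0.9496·9.129=8.669; a1+…+a3=6.385 < 8.669 ≤ a1+…+a4=9.129 → R4 fires; B=7 Q=3 E=7 Z=4 Y=2
Draw 4: a1=2.910, a2=1.561, a3=2.884, a4=2.401, a0=9.756; τ=−ln(0.7371)/9.756=0.031 → t=0.304; u2·a0=0.7398·9.756=7.217; a1+a2=4.471 < 7.217 ≤ a1+…+a3=7.355 → R3 fires; B=6 Q=3 E=8 Z=4 Y=2
Draw 5: a1=2.910, a2=1.338, a3=2.472, a4=2.744, a0=9.464; τ=−ln(0.0336)/9.464=0.359 → t=0.663; u2·a0=0.0421·9.464=0.398 ≤ a1=2.910 → R1 fires; B=6 Q=2 E=8 Z=5 Y=1
Draw 6: a1=0.970, a2=1.338, a3=2.472, a4=2.744, a0=7.524; τ=−ln(0.5534)/7.524=0.079 → t=0.742; u2·a0=0.3330·7.524=2.505; a1+a2=2.308 < 2.505 ≤ a1+…+a3=4.780 → R3 fires; B=5 Q=2 E=9 Z=5 Y=1
Draw 7: a1=0.970, a2=1.115, a3=2.060, a4=3.087, a0=7.232; τ=−ln(0.2849)/7.232=0.174 → t=0.915 > T=0.91: stop.
Read off Y at T=0.91: 1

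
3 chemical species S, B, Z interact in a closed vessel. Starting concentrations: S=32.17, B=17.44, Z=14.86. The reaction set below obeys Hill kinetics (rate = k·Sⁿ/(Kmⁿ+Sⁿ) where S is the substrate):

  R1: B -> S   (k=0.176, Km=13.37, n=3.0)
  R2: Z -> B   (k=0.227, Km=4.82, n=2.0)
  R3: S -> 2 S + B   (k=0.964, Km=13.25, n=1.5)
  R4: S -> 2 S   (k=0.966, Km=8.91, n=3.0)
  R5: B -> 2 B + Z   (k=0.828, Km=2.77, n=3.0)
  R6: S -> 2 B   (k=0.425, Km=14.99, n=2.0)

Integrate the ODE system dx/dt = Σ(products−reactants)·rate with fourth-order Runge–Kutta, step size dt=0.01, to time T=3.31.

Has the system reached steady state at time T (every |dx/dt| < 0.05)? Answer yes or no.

RK4 with dt=0.01: 331 steps to T=3.31. Trajectory (selected grid times):
t=0.00: S=32.17 B=17.44 Z=14.86
t=0.37: S=32.72 B=18.32 Z=15.09
t=0.74: S=33.27 B=19.20 Z=15.32
t=1.10: S=33.81 B=20.05 Z=15.54
t=1.47: S=34.37 B=20.94 Z=15.77
t=1.84: S=34.93 B=21.82 Z=16.00
t=2.21: S=35.49 B=22.70 Z=16.23
t=2.57: S=36.04 B=23.57 Z=16.45
t=2.94: S=36.60 B=24.46 Z=16.68
t=3.31: S=37.17 B=25.35 Z=16.91
Rates at T: R1=0.1535, R2=0.2099, R3=0.7948, R4=0.9529, R5=0.8269, R6=0.3656
dx/dt at T (Σ net stoichiometry × rate): S=+1.5356, B=+2.4093, Z=+0.6170
Largest |dx/dt| is |+2.4093| (B) ≥ 0.05 → not steady.

Steady state at T: no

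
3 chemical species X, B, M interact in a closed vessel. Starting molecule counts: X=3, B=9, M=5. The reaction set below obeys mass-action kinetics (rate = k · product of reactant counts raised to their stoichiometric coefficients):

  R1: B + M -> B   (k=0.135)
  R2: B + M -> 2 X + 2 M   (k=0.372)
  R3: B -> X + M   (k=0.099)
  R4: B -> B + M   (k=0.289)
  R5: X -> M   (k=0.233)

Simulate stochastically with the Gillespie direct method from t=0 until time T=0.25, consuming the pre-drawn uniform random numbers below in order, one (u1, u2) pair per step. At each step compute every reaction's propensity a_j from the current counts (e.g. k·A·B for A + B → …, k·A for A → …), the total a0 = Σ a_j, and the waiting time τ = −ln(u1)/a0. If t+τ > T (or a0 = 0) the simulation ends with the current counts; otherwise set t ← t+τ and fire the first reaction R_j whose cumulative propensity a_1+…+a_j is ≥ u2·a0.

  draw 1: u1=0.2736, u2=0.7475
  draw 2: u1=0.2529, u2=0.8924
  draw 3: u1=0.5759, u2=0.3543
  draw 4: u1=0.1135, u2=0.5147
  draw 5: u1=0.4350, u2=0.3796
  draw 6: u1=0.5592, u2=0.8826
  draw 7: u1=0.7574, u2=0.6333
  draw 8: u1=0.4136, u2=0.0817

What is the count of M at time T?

M at T = 12

t=0.000: X=3 B=9 M=5
Draw 1: a1=6.075, a2=16.740, a3=0.891, a4=2.601, a5=0.699, a0=27.006; τ=−ln(0.2736)/27.006=0.048 → t=0.048; u2·a0=0.7475·27.006=20.187; a1=6.075 < 20.187 ≤ a1+a2=22.815 → R2 fires; X=5 B=8 M=6
Draw 2: a1=6.480, a2=17.856, a3=0.792, a4=2.312, a5=1.165, a0=28.605; τ=−ln(0.2529)/28.605=0.048 → t=0.096; u2·a0=0.8924·28.605=25.527; a1+…+a3=25.128 < 25.527 ≤ a1+…+a4=27.440 → R4 fires; X=5 B=8 M=7
Draw 3: a1=7.560, a2=20.832, a3=0.792, a4=2.312, a5=1.165, a0=32.661; τ=−ln(0.5759)/32.661=0.017 → t=0.113; u2·a0=0.3543·32.661=11.572; a1=7.560 < 11.572 ≤ a1+a2=28.392 → R2 fires; X=7 B=7 M=8
Draw 4: a1=7.560, a2=20.832, a3=0.693, a4=2.023, a5=1.631, a0=32.739; τ=−ln(0.1135)/32.739=0.066 → t=0.179; u2·a0=0.5147·32.739=16.851; a1=7.560 < 16.851 ≤ a1+a2=28.392 → R2 fires; X=9 B=6 M=9
Draw 5: a1=7.290, a2=20.088, a3=0.594, a4=1.734, a5=2.097, a0=31.803; τ=−ln(0.4350)/31.803=0.026 → t=0.206; u2·a0=0.3796·31.803=12.072; a1=7.290 < 12.072 ≤ a1+a2=27.378 → R2 fires; X=11 B=5 M=10
Draw 6: a1=6.750, a2=18.600, a3=0.495, a4=1.445, a5=2.563, a0=29.853; τ=−ln(0.5592)/29.853=0.019 → t=0.225; u2·a0=0.8826·29.853=26.348; a1+…+a3=25.845 < 26.348 ≤ a1+…+a4=27.290 → R4 fires; X=11 B=5 M=11
Draw 7: a1=7.425, a2=20.460, a3=0.495, a4=1.445, a5=2.563, a0=32.388; τ=−ln(0.7574)/32.388=0.009 → t=0.234; u2·a0=0.6333·32.388=20.511; a1=7.425 < 20.511 ≤ a1+a2=27.885 → R2 fires; X=13 B=4 M=12
Draw 8: a1=6.480, a2=17.856, a3=0.396, a4=1.156, a5=3.029, a0=28.917; τ=−ln(0.4136)/28.917=0.031 → t=0.264 > T=0.25: stop.
Read off M at T=0.25: 12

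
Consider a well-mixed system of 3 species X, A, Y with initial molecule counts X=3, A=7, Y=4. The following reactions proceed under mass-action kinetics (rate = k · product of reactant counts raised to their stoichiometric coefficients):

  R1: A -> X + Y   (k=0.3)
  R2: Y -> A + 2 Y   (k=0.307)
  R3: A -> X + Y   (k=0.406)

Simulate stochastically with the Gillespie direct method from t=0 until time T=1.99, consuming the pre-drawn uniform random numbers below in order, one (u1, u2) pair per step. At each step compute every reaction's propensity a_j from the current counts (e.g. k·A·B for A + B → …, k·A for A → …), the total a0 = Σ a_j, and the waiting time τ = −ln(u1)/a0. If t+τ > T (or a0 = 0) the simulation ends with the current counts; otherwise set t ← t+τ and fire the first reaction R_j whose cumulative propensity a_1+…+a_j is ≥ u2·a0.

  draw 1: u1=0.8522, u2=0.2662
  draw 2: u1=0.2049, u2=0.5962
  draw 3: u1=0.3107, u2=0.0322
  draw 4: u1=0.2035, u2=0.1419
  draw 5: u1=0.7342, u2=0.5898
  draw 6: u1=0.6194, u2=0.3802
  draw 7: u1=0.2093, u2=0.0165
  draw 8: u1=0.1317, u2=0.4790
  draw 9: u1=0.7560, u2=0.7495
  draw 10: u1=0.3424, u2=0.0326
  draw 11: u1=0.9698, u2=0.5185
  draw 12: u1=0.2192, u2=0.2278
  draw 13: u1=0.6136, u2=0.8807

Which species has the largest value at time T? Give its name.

t=0.000: X=3 A=7 Y=4
Draw 1: a1=2.100, a2=1.228, a3=2.842, a0=6.170; τ=−ln(0.8522)/6.170=0.026 → t=0.026; u2·a0=0.2662·6.170=1.642 ≤ a1=2.100 → R1 fires; X=4 A=6 Y=5
Draw 2: a1=1.800, a2=1.535, a3=2.436, a0=5.771; τ=−ln(0.2049)/5.771=0.275 → t=0.301; u2·a0=0.5962·5.771=3.441; a1+a2=3.335 < 3.441 ≤ a1+…+a3=5.771 → R3 fires; X=5 A=5 Y=6
Draw 3: a1=1.500, a2=1.842, a3=2.030, a0=5.372; τ=−ln(0.3107)/5.372=0.218 → t=0.518; u2·a0=0.0322·5.372=0.173 ≤ a1=1.500 → R1 fires; X=6 A=4 Y=7
Draw 4: a1=1.200, a2=2.149, a3=1.624, a0=4.973; τ=−ln(0.2035)/4.973=0.320 → t=0.838; u2·a0=0.1419·4.973=0.706 ≤ a1=1.200 → R1 fires; X=7 A=3 Y=8
Draw 5: a1=0.900, a2=2.456, a3=1.218, a0=4.574; τ=−ln(0.7342)/4.574=0.068 → t=0.906; u2·a0=0.5898·4.574=2.698; a1=0.900 < 2.698 ≤ a1+a2=3.356 → R2 fires; X=7 A=4 Y=9
Draw 6: a1=1.200, a2=2.763, a3=1.624, a0=5.587; τ=−ln(0.6194)/5.587=0.086 → t=0.992; u2·a0=0.3802·5.587=2.124; a1=1.200 < 2.124 ≤ a1+a2=3.963 → R2 fires; X=7 A=5 Y=10
Draw 7: a1=1.500, a2=3.070, a3=2.030, a0=6.600; τ=−ln(0.2093)/6.600=0.237 → t=1.229; u2·a0=0.0165·6.600=0.109 ≤ a1=1.500 → R1 fires; X=8 A=4 Y=11
Draw 8: a1=1.200, a2=3.377, a3=1.624, a0=6.201; τ=−ln(0.1317)/6.201=0.327 → t=1.556; u2·a0=0.4790·6.201=2.970; a1=1.200 < 2.970 ≤ a1+a2=4.577 → R2 fires; X=8 A=5 Y=12
Draw 9: a1=1.500, a2=3.684, a3=2.030, a0=7.214; τ=−ln(0.7560)/7.214=0.039 → t=1.594; u2·a0=0.7495·7.214=5.407; a1+a2=5.184 < 5.407 ≤ a1+…+a3=7.214 → R3 fires; X=9 A=4 Y=13
Draw 10: a1=1.200, a2=3.991, a3=1.624, a0=6.815; τ=−ln(0.3424)/6.815=0.157 → t=1.752; u2·a0=0.0326·6.815=0.222 ≤ a1=1.200 → R1 fires; X=10 A=3 Y=14
Draw 11: a1=0.900, a2=4.298, a3=1.218, a0=6.416; τ=−ln(0.9698)/6.416=0.005 → t=1.756; u2·a0=0.5185·6.416=3.327; a1=0.900 < 3.327 ≤ a1+a2=5.198 → R2 fires; X=10 A=4 Y=15
Draw 12: a1=1.200, a2=4.605, a3=1.624, a0=7.429; τ=−ln(0.2192)/7.429=0.204 → t=1.961; u2·a0=0.2278·7.429=1.692; a1=1.200 < 1.692 ≤ a1+a2=5.805 → R2 fires; X=10 A=5 Y=16
Draw 13: a1=1.500, a2=4.912, a3=2.030, a0=8.442; τ=−ln(0.6136)/8.442=0.058 → t=2.019 > T=1.99: stop.
At T=1.99: X=10 A=5 Y=16; the largest is Y.

Dominant species at T: Y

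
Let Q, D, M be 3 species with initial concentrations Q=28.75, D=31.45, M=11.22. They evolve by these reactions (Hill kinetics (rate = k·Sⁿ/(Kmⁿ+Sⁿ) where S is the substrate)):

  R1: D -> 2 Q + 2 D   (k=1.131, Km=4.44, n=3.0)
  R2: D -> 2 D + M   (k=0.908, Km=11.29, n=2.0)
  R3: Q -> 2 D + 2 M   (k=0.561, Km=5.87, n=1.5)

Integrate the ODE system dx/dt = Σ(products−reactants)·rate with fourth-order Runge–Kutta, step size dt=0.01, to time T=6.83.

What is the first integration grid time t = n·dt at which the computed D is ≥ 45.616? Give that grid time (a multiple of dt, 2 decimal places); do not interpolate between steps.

Threshold first reached at t = 4.72

RK4 with dt=0.01: 683 steps to T=6.83. Trajectory (selected grid times):
t=0.00: Q=28.75 D=31.45 M=11.22
t=0.76: Q=30.07 D=33.71 M=12.62
t=1.52: Q=31.40 D=35.98 M=14.03
t=2.28: Q=32.72 D=38.26 M=15.45
t=3.04: Q=34.04 D=40.55 M=16.88
t=3.79: Q=35.34 D=42.81 M=18.31
t=4.55: Q=36.65 D=45.12 M=19.75
t=4.71: Q=36.93 D=45.61 M=20.06
t=4.72: Q=36.95 D=45.64 M=20.08
t=5.31: Q=37.97 D=47.43 M=21.21
t=6.07: Q=39.29 D=49.75 M=22.67
t=6.83: Q=40.60 D=52.08 M=24.13
D(4.71)=45.607 < 45.616 but D(4.72)=45.637 ≥ 45.616, so the first grid time is t=4.72.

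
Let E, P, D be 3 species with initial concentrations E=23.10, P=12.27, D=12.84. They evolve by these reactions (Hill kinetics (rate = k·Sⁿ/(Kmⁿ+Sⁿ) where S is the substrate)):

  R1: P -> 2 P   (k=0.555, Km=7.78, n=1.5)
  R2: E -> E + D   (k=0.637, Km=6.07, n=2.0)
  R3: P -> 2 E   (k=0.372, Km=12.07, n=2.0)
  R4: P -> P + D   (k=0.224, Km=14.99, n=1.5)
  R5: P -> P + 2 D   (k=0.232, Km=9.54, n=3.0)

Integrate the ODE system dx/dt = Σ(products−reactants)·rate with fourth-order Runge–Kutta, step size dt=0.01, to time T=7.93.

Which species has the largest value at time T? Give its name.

RK4 with dt=0.01: 793 steps to T=7.93. Trajectory (selected grid times):
t=0.00: E=23.10 P=12.27 D=12.84
t=0.88: E=23.43 P=12.43 D=13.73
t=1.76: E=23.77 P=12.59 D=14.62
t=2.64: E=24.12 P=12.74 D=15.52
t=3.52: E=24.46 P=12.90 D=16.43
t=4.41: E=24.82 P=13.06 D=17.34
t=5.29: E=25.17 P=13.22 D=18.26
t=6.17: E=25.53 P=13.38 D=19.18
t=7.05: E=25.90 P=13.54 D=20.10
t=7.93: E=26.26 P=13.69 D=21.03
At T=7.93: E=26.26 P=13.69 D=21.03; the largest is E.

Dominant species at T: E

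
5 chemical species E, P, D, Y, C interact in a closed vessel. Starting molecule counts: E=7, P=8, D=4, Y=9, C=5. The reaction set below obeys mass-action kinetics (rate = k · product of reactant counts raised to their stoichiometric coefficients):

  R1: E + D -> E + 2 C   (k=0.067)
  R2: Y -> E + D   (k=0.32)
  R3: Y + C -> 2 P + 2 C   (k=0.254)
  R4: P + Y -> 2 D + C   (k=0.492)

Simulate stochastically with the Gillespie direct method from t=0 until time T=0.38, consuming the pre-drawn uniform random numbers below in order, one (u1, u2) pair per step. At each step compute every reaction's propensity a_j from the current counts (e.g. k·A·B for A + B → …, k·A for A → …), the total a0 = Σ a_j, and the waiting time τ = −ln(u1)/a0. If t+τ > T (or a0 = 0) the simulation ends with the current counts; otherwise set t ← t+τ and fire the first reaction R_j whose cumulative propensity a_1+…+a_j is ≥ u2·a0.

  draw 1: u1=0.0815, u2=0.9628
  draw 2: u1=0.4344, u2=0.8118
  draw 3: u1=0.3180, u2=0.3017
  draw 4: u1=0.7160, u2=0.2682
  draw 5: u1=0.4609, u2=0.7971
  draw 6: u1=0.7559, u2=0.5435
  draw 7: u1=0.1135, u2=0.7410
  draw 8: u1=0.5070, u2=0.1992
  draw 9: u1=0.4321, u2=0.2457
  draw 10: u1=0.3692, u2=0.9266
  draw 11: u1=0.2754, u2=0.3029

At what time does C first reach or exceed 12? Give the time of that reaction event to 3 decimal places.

Threshold first reached at t = 0.213

t=0.000: E=7 P=8 D=4 Y=9 C=5
Draw 1: a1=1.876, a2=2.880, a3=11.430, a4=35.424, a0=51.610; τ=−ln(0.0815)/51.610=0.049 → t=0.049; u2·a0=0.9628·51.610=49.690; a1+…+a3=16.186 < 49.690 ≤ a1+…+a4=51.610 → R4 fires; E=7 P=7 D=6 Y=8 C=6
Draw 2: a1=2.814, a2=2.560, a3=12.192, a4=27.552, a0=45.118; τ=−ln(0.4344)/45.118=0.018 → t=0.067; u2·a0=0.8118·45.118=36.627; a1+…+a3=17.566 < 36.627 ≤ a1+…+a4=45.118 → R4 fires; E=7 P=6 D=8 Y=7 C=7
Draw 3: a1=3.752, a2=2.240, a3=12.446, a4=20.664, a0=39.102; τ=−ln(0.3180)/39.102=0.029 → t=0.096; u2·a0=0.3017·39.102=11.797; a1+a2=5.992 < 11.797 ≤ a1+…+a3=18.438 → R3 fires; E=7 P=8 D=8 Y=6 C=8
Draw 4: a1=3.752, a2=1.920, a3=12.192, a4=23.616, a0=41.480; τ=−ln(0.7160)/41.480=0.008 → t=0.104; u2·a0=0.2682·41.480=11.125; a1+a2=5.672 < 11.125 ≤ a1+…+a3=17.864 → R3 fires; E=7 P=10 D=8 Y=5 C=9
Draw 5: a1=3.752, a2=1.600, a3=11.430, a4=24.600, a0=41.382; τ=−ln(0.4609)/41.382=0.019 → t=0.123; u2·a0=0.7971·41.382=32.986; a1+…+a3=16.782 < 32.986 ≤ a1+…+a4=41.382 → R4 fires; E=7 P=9 D=10 Y=4 C=10
Draw 6: a1=4.690, a2=1.280, a3=10.160, a4=17.712, a0=33.842; τ=−ln(0.7559)/33.842=0.008 → t=0.131; u2·a0=0.5435·33.842=18.393; a1+…+a3=16.130 < 18.393 ≤ a1+…+a4=33.842 → R4 fires; E=7 P=8 D=12 Y=3 C=11
Draw 7: a1=5.628, a2=0.960, a3=8.382, a4=11.808, a0=26.778; τ=−ln(0.1135)/26.778=0.081 → t=0.213; u2·a0=0.7410·26.778=19.842; a1+…+a3=14.970 < 19.842 ≤ a1+…+a4=26.778 → R4 fires; E=7 P=7 D=14 Y=2 C=12
Draw 8: a1=6.566, a2=0.640, a3=6.096, a4=6.888, a0=20.190; τ=−ln(0.5070)/20.190=0.034 → t=0.246; u2·a0=0.1992·20.190=4.022 ≤ a1=6.566 → R1 fires; E=7 P=7 D=13 Y=2 C=14
Draw 9: a1=6.097, a2=0.640, a3=7.112, a4=6.888, a0=20.737; τ=−ln(0.4321)/20.737=0.040 → t=0.287; u2·a0=0.2457·20.737=5.095 ≤ a1=6.097 → R1 fires; E=7 P=7 D=12 Y=2 C=16
Draw 10: a1=5.628, a2=0.640, a3=8.128, a4=6.888, a0=21.284; τ=−ln(0.3692)/21.284=0.047 → t=0.334; u2·a0=0.9266·21.284=19.722; a1+…+a3=14.396 < 19.722 ≤ a1+…+a4=21.284 → R4 fires; E=7 P=6 D=14 Y=1 C=17
Draw 11: a1=6.566, a2=0.320, a3=4.318, a4=2.952, a0=14.156; τ=−ln(0.2754)/14.156=0.091 → t=0.425 > T=0.38: stop.
C first becomes ≥ 12 when it reaches 12 at the event at t=0.213.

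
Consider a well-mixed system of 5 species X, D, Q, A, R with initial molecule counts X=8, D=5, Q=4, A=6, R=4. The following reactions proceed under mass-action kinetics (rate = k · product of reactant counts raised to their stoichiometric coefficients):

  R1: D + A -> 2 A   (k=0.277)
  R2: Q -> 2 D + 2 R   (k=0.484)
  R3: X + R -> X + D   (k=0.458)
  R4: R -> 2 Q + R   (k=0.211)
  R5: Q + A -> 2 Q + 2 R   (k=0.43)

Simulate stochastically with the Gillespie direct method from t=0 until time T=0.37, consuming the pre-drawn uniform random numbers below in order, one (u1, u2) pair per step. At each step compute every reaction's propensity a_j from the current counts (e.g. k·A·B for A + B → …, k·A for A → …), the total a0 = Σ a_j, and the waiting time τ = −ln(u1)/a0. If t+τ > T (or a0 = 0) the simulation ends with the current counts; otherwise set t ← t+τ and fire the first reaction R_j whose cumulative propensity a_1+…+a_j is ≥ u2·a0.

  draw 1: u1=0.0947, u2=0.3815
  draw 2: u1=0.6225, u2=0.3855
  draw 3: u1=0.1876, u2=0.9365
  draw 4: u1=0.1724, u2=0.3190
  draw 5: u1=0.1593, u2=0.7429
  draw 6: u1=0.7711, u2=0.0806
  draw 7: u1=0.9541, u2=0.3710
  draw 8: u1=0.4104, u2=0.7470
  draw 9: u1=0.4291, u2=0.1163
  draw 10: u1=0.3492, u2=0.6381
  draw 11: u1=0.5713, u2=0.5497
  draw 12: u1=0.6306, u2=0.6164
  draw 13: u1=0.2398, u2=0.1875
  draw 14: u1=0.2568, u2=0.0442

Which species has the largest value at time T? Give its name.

t=0.000: X=8 D=5 Q=4 A=6 R=4
Draw 1: a1=8.310, a2=1.936, a3=14.656, a4=0.844, a5=10.320, a0=36.066; τ=−ln(0.0947)/36.066=0.065 → t=0.065; u2·a0=0.3815·36.066=13.759; a1+a2=10.246 < 13.759 ≤ a1+…+a3=24.902 → R3 fires; X=8 D=6 Q=4 A=6 R=3
Draw 2: a1=9.972, a2=1.936, a3=10.992, a4=0.633, a5=10.320, a0=33.853; τ=−ln(0.6225)/33.853=0.014 → t=0.079; u2·a0=0.3855·33.853=13.050; a1+a2=11.908 < 13.050 ≤ a1+…+a3=22.900 → R3 fires; X=8 D=7 Q=4 A=6 R=2
Draw 3: a1=11.634, a2=1.936, a3=7.328, a4=0.422, a5=10.320, a0=31.640; τ=−ln(0.1876)/31.640=0.053 → t=0.132; u2·a0=0.9365·31.640=29.631; a1+…+a4=21.320 < 29.631 ≤ a1+…+a5=31.640 → R5 fires; X=8 D=7 Q=5 A=5 R=4
Draw 4: a1=9.695, a2=2.420, a3=14.656, a4=0.844, a5=10.750, a0=38.365; τ=−ln(0.1724)/38.365=0.046 → t=0.178; u2·a0=0.3190·38.365=12.238; a1+a2=12.115 < 12.238 ≤ a1+…+a3=26.771 → R3 fires; X=8 D=8 Q=5 A=5 R=3
Draw 5: a1=11.080, a2=2.420, a3=10.992, a4=0.633, a5=10.750, a0=35.875; τ=−ln(0.1593)/35.875=0.051 → t=0.229; u2·a0=0.7429·35.875=26.652; a1+…+a4=25.125 < 26.652 ≤ a1+…+a5=35.875 → R5 fires; X=8 D=8 Q=6 A=4 R=5
Draw 6: a1=8.864, a2=2.904, a3=18.320, a4=1.055, a5=10.320, a0=41.463; τ=−ln(0.7711)/41.463=0.006 → t=0.236; u2·a0=0.0806·41.463=3.342 ≤ a1=8.864 → R1 fires; X=8 D=7 Q=6 A=5 R=5
Draw 7: a1=9.695, a2=2.904, a3=18.320, a4=1.055, a5=12.900, a0=44.874; τ=−ln(0.9541)/44.874=0.001 → t=0.237; u2·a0=0.3710·44.874=16.648; a1+a2=12.599 < 16.648 ≤ a1+…+a3=30.919 → R3 fires; X=8 D=8 Q=6 A=5 R=4
Draw 8: a1=11.080, a2=2.904, a3=14.656, a4=0.844, a5=12.900, a0=42.384; τ=−ln(0.4104)/42.384=0.021 → t=0.258; u2·a0=0.7470·42.384=31.661; a1+…+a4=29.484 < 31.661 ≤ a1+…+a5=42.384 → R5 fires; X=8 D=8 Q=7 A=4 R=6
Draw 9: a1=8.864, a2=3.388, a3=21.984, a4=1.266, a5=12.040, a0=47.542; τ=−ln(0.4291)/47.542=0.018 → t=0.275; u2·a0=0.1163·47.542=5.529 ≤ a1=8.864 → R1 fires; X=8 D=7 Q=7 A=5 R=6
Draw 10: a1=9.695, a2=3.388, a3=21.984, a4=1.266, a5=15.050, a0=51.383; τ=−ln(0.3492)/51.383=0.020 → t=0.296; u2·a0=0.6381·51.383=32.787; a1+a2=13.083 < 32.787 ≤ a1+…+a3=35.067 → R3 fires; X=8 D=8 Q=7 A=5 R=5
Draw 11: a1=11.080, a2=3.388, a3=18.320, a4=1.055, a5=15.050, a0=48.893; τ=−ln(0.5713)/48.893=0.011 → t=0.307; u2·a0=0.5497·48.893=26.876; a1+a2=14.468 < 26.876 ≤ a1+…+a3=32.788 → R3 fires; X=8 D=9 Q=7 A=5 R=4
Draw 12: a1=12.465, a2=3.388, a3=14.656, a4=0.844, a5=15.050, a0=46.403; τ=−ln(0.6306)/46.403=0.010 → t=0.317; u2·a0=0.6164·46.403=28.603; a1+a2=15.853 < 28.603 ≤ a1+…+a3=30.509 → R3 fires; X=8 D=10 Q=7 A=5 R=3
Draw 13: a1=13.850, a2=3.388, a3=10.992, a4=0.633, a5=15.050, a0=43.913; τ=−ln(0.2398)/43.913=0.033 → t=0.350; u2·a0=0.1875·43.913=8.234 ≤ a1=13.850 → R1 fires; X=8 D=9 Q=7 A=6 R=3
Draw 14: a1=14.958, a2=3.388, a3=10.992, a4=0.633, a5=18.060, a0=48.031; τ=−ln(0.2568)/48.031=0.028 → t=0.378 > T=0.37: stop.
At T=0.37: X=8 D=9 Q=7 A=6 R=3; the largest is D.

Dominant species at T: D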